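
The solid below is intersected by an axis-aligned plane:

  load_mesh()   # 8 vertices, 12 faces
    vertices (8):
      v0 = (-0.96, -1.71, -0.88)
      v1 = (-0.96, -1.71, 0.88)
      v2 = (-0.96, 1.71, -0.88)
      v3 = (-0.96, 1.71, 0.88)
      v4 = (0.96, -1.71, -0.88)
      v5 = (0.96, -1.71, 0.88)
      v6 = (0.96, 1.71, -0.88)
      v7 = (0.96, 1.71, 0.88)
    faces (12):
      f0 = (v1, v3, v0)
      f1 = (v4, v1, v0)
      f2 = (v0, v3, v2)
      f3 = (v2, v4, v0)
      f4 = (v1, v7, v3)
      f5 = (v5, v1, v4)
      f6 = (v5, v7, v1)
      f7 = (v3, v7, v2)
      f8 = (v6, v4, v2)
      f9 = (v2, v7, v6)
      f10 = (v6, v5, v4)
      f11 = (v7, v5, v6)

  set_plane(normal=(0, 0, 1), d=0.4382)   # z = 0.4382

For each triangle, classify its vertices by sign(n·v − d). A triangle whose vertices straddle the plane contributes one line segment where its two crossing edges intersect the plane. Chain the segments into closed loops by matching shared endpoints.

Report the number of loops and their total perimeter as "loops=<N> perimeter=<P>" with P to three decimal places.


Straddling triangles (8 of 12):
  (v1,v3,v0) [++-] → (-0.96, 0.851502, 0.4382)–(-0.96, -1.71, 0.4382)  len=2.5615
  (v4,v1,v0) [-+-] → (-0.478036, -1.71, 0.4382)–(-0.96, -1.71, 0.4382)  len=0.4820
  (v0,v3,v2) [-+-] → (-0.96, 0.851502, 0.4382)–(-0.96, 1.71, 0.4382)  len=0.8585
  (v5,v1,v4) [++-] → (-0.478036, -1.71, 0.4382)–(0.96, -1.71, 0.4382)  len=1.4380
  (v3,v7,v2) [++-] → (0.478036, 1.71, 0.4382)–(-0.96, 1.71, 0.4382)  len=1.4380
  (v2,v7,v6) [-+-] → (0.478036, 1.71, 0.4382)–(0.96, 1.71, 0.4382)  len=0.4820
  (v6,v5,v4) [-+-] → (0.96, -0.851502, 0.4382)–(0.96, -1.71, 0.4382)  len=0.8585
  (v7,v5,v6) [++-] → (0.96, -0.851502, 0.4382)–(0.96, 1.71, 0.4382)  len=2.5615

Chained into 1 loop(s):
  loop 1: 8 segments, perimeter = 10.6800
Total perimeter = 10.680

loops=1 perimeter=10.680


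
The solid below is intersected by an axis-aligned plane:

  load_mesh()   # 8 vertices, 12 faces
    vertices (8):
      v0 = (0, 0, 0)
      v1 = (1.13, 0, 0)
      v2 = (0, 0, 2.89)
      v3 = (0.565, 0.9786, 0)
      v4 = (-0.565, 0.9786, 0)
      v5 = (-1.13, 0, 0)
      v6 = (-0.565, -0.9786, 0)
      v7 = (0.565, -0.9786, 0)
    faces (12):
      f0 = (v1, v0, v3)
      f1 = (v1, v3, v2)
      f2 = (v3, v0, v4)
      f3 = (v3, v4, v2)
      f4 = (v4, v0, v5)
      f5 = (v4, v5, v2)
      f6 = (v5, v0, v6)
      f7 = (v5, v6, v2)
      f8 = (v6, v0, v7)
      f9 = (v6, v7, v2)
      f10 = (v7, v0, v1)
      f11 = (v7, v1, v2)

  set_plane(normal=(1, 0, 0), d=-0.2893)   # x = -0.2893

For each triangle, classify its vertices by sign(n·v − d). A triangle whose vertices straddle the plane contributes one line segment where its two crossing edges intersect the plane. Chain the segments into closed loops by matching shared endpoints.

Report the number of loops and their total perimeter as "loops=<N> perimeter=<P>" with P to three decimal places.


Straddling triangles (8 of 12):
  (v3,v0,v4) [++-] → (-0.2893, 0.501078, 0)–(-0.2893, 0.9786, 0)  len=0.4775
  (v3,v4,v2) [+-+] → (-0.2893, 0.9786, 0)–(-0.2893, 0.501078, 1.41022)  len=1.4889
  (v4,v0,v5) [-+-] → (-0.2893, 0.501078, 0)–(-0.2893, 0, 0)  len=0.5011
  (v4,v5,v2) [--+] → (-0.2893, 0, 2.15011)–(-0.2893, 0.501078, 1.41022)  len=0.8936
  (v5,v0,v6) [-+-] → (-0.2893, 0, 0)–(-0.2893, -0.501078, 0)  len=0.5011
  (v5,v6,v2) [--+] → (-0.2893, -0.501078, 1.41022)–(-0.2893, 0, 2.15011)  len=0.8936
  (v6,v0,v7) [-++] → (-0.2893, -0.501078, 0)–(-0.2893, -0.9786, 0)  len=0.4775
  (v6,v7,v2) [-++] → (-0.2893, -0.9786, 0)–(-0.2893, -0.501078, 1.41022)  len=1.4889

Chained into 1 loop(s):
  loop 1: 8 segments, perimeter = 6.7221
Total perimeter = 6.722

loops=1 perimeter=6.722


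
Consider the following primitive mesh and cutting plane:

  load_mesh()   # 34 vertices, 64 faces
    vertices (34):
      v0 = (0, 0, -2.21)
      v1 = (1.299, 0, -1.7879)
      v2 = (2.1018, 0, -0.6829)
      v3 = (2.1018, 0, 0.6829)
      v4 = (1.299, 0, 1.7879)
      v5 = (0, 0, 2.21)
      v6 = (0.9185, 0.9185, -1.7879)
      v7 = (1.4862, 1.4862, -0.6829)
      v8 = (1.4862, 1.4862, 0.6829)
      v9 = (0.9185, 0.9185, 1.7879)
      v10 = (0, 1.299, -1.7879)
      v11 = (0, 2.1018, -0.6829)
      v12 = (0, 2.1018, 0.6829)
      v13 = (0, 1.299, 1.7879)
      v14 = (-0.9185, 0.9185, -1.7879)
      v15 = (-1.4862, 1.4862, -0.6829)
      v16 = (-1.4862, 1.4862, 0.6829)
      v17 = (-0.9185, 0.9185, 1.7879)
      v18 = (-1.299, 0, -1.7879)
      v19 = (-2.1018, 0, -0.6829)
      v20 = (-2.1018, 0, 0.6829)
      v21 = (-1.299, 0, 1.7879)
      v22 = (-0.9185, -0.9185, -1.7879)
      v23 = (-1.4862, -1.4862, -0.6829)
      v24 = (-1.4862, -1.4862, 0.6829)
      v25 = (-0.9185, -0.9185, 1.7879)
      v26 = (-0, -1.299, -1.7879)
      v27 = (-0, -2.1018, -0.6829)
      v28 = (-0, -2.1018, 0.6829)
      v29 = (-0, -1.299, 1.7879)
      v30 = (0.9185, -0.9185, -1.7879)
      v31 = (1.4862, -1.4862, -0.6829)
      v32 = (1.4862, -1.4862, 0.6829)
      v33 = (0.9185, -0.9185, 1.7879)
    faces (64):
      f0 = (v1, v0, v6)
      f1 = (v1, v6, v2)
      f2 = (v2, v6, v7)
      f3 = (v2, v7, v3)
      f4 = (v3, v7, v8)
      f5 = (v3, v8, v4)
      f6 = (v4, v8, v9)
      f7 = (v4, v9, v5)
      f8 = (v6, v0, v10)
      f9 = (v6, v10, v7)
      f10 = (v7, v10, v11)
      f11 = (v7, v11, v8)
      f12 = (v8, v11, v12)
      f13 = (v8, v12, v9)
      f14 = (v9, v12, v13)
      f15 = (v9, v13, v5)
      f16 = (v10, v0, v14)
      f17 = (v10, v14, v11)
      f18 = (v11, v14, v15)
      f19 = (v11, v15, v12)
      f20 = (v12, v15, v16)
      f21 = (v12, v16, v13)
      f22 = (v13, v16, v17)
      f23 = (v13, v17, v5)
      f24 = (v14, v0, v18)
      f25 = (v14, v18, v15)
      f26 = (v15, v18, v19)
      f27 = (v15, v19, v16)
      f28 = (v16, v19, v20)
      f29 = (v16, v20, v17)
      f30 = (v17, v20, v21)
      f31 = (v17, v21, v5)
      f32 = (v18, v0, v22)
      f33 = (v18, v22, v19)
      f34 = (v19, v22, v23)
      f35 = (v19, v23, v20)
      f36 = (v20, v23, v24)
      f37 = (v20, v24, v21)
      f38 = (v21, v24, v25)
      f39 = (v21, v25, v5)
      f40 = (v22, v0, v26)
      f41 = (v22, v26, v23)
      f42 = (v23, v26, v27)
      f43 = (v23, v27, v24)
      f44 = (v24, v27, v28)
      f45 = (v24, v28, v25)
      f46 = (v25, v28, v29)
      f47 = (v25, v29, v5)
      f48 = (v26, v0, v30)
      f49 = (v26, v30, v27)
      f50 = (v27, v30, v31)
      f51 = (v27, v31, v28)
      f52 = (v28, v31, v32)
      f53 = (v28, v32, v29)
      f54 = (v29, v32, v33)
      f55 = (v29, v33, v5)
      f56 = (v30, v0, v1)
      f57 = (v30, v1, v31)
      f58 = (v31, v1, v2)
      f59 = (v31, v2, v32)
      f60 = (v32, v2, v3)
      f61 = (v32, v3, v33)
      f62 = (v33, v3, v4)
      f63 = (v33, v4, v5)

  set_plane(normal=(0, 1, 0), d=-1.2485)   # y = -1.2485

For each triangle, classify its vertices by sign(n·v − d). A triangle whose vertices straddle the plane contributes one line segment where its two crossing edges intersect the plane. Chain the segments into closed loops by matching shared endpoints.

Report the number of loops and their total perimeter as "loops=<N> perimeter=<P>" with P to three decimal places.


Straddling triangles (20 of 64):
  (v19,v22,v23) [++-] → (-1.2485, -1.2485, -1.14557)–(-1.58466, -1.2485, -0.6829)  len=0.5719
  (v19,v23,v20) [+-+] → (-1.58466, -1.2485, -0.6829)–(-1.58466, -1.2485, -0.464457)  len=0.2184
  (v20,v23,v24) [+--] → (-1.58466, -1.2485, -0.464457)–(-1.58466, -1.2485, 0.6829)  len=1.1474
  (v20,v24,v21) [+-+] → (-1.58466, -1.2485, 0.6829)–(-1.45626, -1.2485, 0.859632)  len=0.2184
  (v21,v24,v25) [+-+] → (-1.45626, -1.2485, 0.859632)–(-1.2485, -1.2485, 1.14557)  len=0.3534
  (v22,v0,v26) [++-] → (0, -1.2485, -1.80431)–(-0.121903, -1.2485, -1.7879)  len=0.1230
  (v22,v26,v23) [+--] → (-0.121903, -1.2485, -1.7879)–(-1.2485, -1.2485, -1.14557)  len=1.2968
  (v24,v28,v25) [--+] → (-0.662348, -1.2485, 1.47974)–(-1.2485, -1.2485, 1.14557)  len=0.6747
  (v25,v28,v29) [+--] → (-0.662348, -1.2485, 1.47974)–(-0.121903, -1.2485, 1.7879)  len=0.6221
  (v25,v29,v5) [+-+] → (-0.121903, -1.2485, 1.7879)–(0, -1.2485, 1.80431)  len=0.1230
  (v26,v0,v30) [-++] → (0, -1.2485, -1.80431)–(0.121903, -1.2485, -1.7879)  len=0.1230
  (v26,v30,v27) [-+-] → (0.121903, -1.2485, -1.7879)–(0.662348, -1.2485, -1.47974)  len=0.6221
  (v27,v30,v31) [-+-] → (0.662348, -1.2485, -1.47974)–(1.2485, -1.2485, -1.14557)  len=0.6747
  (v29,v32,v33) [--+] → (1.2485, -1.2485, 1.14557)–(0.121903, -1.2485, 1.7879)  len=1.2968
  (v29,v33,v5) [-++] → (0.121903, -1.2485, 1.7879)–(0, -1.2485, 1.80431)  len=0.1230
  (v30,v1,v31) [++-] → (1.45626, -1.2485, -0.859632)–(1.2485, -1.2485, -1.14557)  len=0.3534
  (v31,v1,v2) [-++] → (1.45626, -1.2485, -0.859632)–(1.58466, -1.2485, -0.6829)  len=0.2184
  (v31,v2,v32) [-+-] → (1.58466, -1.2485, -0.6829)–(1.58466, -1.2485, 0.464457)  len=1.1474
  (v32,v2,v3) [-++] → (1.58466, -1.2485, 0.464457)–(1.58466, -1.2485, 0.6829)  len=0.2184
  (v32,v3,v33) [-++] → (1.58466, -1.2485, 0.6829)–(1.2485, -1.2485, 1.14557)  len=0.5719

Chained into 1 loop(s):
  loop 1: 20 segments, perimeter = 10.6986
Total perimeter = 10.699

loops=1 perimeter=10.699


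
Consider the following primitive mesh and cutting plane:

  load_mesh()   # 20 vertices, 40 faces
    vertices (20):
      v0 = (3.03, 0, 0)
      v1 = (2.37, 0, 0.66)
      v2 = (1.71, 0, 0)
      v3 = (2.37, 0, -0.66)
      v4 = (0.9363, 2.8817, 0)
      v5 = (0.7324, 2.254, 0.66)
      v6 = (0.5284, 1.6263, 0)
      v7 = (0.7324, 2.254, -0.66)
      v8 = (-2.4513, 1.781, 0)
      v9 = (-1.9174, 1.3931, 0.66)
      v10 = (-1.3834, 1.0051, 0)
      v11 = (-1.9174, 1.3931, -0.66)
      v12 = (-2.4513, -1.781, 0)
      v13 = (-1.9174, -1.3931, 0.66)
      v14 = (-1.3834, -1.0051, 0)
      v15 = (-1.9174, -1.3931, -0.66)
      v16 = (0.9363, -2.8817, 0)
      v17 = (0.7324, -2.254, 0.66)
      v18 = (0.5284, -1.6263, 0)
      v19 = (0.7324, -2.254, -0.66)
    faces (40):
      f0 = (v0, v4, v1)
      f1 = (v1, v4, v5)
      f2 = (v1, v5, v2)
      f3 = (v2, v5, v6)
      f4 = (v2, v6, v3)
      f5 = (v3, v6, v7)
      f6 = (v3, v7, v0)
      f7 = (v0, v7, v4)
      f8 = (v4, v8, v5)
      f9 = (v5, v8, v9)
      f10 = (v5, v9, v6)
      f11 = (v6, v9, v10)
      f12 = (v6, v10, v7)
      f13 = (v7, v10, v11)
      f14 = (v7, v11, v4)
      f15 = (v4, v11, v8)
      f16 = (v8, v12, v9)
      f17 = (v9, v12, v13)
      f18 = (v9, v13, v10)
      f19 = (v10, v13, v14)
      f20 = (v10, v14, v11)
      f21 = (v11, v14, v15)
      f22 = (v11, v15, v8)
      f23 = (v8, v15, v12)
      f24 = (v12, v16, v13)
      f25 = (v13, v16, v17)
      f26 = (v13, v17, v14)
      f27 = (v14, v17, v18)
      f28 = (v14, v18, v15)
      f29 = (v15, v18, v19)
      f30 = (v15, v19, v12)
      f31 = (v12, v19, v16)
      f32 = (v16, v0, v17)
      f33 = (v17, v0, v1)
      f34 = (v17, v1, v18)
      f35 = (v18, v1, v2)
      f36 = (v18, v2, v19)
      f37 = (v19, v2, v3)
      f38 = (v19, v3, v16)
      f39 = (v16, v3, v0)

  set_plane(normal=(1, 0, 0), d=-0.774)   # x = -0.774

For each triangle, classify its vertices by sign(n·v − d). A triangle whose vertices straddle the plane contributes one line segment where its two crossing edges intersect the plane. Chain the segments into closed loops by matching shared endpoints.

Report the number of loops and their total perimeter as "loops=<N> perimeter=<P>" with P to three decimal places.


Straddling triangles (16 of 40):
  (v4,v8,v5) [+-+] → (-0.774, 2.32599, 0)–(-0.774, 2.0302, 0.347714)  len=0.4565
  (v5,v8,v9) [+--] → (-0.774, 2.0302, 0.347714)–(-0.774, 1.76458, 0.66)  len=0.4100
  (v5,v9,v6) [+-+] → (-0.774, 1.76458, 0.66)–(-0.774, 1.50212, 0.351453)  len=0.4051
  (v6,v9,v10) [+--] → (-0.774, 1.50212, 0.351453)–(-0.774, 1.20311, 0)  len=0.4614
  (v6,v10,v7) [+-+] → (-0.774, 1.20311, 0)–(-0.774, 1.36481, -0.190095)  len=0.2496
  (v7,v10,v11) [+--] → (-0.774, 1.36481, -0.190095)–(-0.774, 1.76458, -0.66)  len=0.6169
  (v7,v11,v4) [+-+] → (-0.774, 1.76458, -0.66)–(-0.774, 1.98954, -0.395556)  len=0.3472
  (v4,v11,v8) [+--] → (-0.774, 1.98954, -0.395556)–(-0.774, 2.32599, 0)  len=0.5193
  (v12,v16,v13) [-+-] → (-0.774, -2.32599, 0)–(-0.774, -1.98954, 0.395556)  len=0.5193
  (v13,v16,v17) [-++] → (-0.774, -1.98954, 0.395556)–(-0.774, -1.76458, 0.66)  len=0.3472
  (v13,v17,v14) [-+-] → (-0.774, -1.76458, 0.66)–(-0.774, -1.36481, 0.190095)  len=0.6169
  (v14,v17,v18) [-++] → (-0.774, -1.36481, 0.190095)–(-0.774, -1.20311, 0)  len=0.2496
  (v14,v18,v15) [-+-] → (-0.774, -1.20311, 0)–(-0.774, -1.50212, -0.351453)  len=0.4614
  (v15,v18,v19) [-++] → (-0.774, -1.50212, -0.351453)–(-0.774, -1.76458, -0.66)  len=0.4051
  (v15,v19,v12) [-+-] → (-0.774, -1.76458, -0.66)–(-0.774, -2.0302, -0.347714)  len=0.4100
  (v12,v19,v16) [-++] → (-0.774, -2.0302, -0.347714)–(-0.774, -2.32599, 0)  len=0.4565

Chained into 2 loop(s):
  loop 1: 8 segments, perimeter = 3.4660
  loop 2: 8 segments, perimeter = 3.4660
Total perimeter = 6.932

loops=2 perimeter=6.932


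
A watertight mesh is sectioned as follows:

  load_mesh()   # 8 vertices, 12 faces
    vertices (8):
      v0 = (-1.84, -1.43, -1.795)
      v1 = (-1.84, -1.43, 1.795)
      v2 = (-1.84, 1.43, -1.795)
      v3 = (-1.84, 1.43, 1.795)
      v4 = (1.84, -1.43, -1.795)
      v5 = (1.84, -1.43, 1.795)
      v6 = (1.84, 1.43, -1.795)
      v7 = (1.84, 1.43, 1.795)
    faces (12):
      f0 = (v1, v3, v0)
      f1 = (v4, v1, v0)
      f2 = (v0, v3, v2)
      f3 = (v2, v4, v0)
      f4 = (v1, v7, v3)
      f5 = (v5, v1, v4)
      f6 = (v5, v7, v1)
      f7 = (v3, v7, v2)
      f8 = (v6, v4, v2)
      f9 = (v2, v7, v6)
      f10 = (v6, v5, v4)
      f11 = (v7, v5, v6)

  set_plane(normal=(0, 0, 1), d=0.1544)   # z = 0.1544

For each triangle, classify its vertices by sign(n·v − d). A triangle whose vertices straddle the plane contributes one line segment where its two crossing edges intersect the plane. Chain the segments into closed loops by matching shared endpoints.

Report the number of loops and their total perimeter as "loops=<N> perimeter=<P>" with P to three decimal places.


Straddling triangles (8 of 12):
  (v1,v3,v0) [++-] → (-1.84, 0.123004, 0.1544)–(-1.84, -1.43, 0.1544)  len=1.5530
  (v4,v1,v0) [-+-] → (-0.158271, -1.43, 0.1544)–(-1.84, -1.43, 0.1544)  len=1.6817
  (v0,v3,v2) [-+-] → (-1.84, 0.123004, 0.1544)–(-1.84, 1.43, 0.1544)  len=1.3070
  (v5,v1,v4) [++-] → (-0.158271, -1.43, 0.1544)–(1.84, -1.43, 0.1544)  len=1.9983
  (v3,v7,v2) [++-] → (0.158271, 1.43, 0.1544)–(-1.84, 1.43, 0.1544)  len=1.9983
  (v2,v7,v6) [-+-] → (0.158271, 1.43, 0.1544)–(1.84, 1.43, 0.1544)  len=1.6817
  (v6,v5,v4) [-+-] → (1.84, -0.123004, 0.1544)–(1.84, -1.43, 0.1544)  len=1.3070
  (v7,v5,v6) [++-] → (1.84, -0.123004, 0.1544)–(1.84, 1.43, 0.1544)  len=1.5530

Chained into 1 loop(s):
  loop 1: 8 segments, perimeter = 13.0800
Total perimeter = 13.080

loops=1 perimeter=13.080


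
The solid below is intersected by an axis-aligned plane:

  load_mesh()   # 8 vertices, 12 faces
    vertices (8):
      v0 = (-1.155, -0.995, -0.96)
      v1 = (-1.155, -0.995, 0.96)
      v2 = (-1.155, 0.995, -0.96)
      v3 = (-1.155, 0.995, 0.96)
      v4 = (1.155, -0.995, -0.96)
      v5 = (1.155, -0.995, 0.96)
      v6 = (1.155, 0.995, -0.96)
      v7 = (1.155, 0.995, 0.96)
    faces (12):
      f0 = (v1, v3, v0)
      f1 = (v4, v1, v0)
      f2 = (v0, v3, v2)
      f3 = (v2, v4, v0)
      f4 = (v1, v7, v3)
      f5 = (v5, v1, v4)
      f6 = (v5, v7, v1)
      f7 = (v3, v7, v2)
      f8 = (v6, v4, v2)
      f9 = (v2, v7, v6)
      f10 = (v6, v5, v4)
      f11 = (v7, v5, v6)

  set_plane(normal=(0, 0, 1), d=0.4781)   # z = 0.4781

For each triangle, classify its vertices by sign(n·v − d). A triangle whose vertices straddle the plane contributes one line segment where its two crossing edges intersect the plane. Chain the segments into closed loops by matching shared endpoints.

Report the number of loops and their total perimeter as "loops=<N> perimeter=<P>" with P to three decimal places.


Straddling triangles (8 of 12):
  (v1,v3,v0) [++-] → (-1.155, 0.495531, 0.4781)–(-1.155, -0.995, 0.4781)  len=1.4905
  (v4,v1,v0) [-+-] → (-0.575214, -0.995, 0.4781)–(-1.155, -0.995, 0.4781)  len=0.5798
  (v0,v3,v2) [-+-] → (-1.155, 0.495531, 0.4781)–(-1.155, 0.995, 0.4781)  len=0.4995
  (v5,v1,v4) [++-] → (-0.575214, -0.995, 0.4781)–(1.155, -0.995, 0.4781)  len=1.7302
  (v3,v7,v2) [++-] → (0.575214, 0.995, 0.4781)–(-1.155, 0.995, 0.4781)  len=1.7302
  (v2,v7,v6) [-+-] → (0.575214, 0.995, 0.4781)–(1.155, 0.995, 0.4781)  len=0.5798
  (v6,v5,v4) [-+-] → (1.155, -0.495531, 0.4781)–(1.155, -0.995, 0.4781)  len=0.4995
  (v7,v5,v6) [++-] → (1.155, -0.495531, 0.4781)–(1.155, 0.995, 0.4781)  len=1.4905

Chained into 1 loop(s):
  loop 1: 8 segments, perimeter = 8.6000
Total perimeter = 8.600

loops=1 perimeter=8.600


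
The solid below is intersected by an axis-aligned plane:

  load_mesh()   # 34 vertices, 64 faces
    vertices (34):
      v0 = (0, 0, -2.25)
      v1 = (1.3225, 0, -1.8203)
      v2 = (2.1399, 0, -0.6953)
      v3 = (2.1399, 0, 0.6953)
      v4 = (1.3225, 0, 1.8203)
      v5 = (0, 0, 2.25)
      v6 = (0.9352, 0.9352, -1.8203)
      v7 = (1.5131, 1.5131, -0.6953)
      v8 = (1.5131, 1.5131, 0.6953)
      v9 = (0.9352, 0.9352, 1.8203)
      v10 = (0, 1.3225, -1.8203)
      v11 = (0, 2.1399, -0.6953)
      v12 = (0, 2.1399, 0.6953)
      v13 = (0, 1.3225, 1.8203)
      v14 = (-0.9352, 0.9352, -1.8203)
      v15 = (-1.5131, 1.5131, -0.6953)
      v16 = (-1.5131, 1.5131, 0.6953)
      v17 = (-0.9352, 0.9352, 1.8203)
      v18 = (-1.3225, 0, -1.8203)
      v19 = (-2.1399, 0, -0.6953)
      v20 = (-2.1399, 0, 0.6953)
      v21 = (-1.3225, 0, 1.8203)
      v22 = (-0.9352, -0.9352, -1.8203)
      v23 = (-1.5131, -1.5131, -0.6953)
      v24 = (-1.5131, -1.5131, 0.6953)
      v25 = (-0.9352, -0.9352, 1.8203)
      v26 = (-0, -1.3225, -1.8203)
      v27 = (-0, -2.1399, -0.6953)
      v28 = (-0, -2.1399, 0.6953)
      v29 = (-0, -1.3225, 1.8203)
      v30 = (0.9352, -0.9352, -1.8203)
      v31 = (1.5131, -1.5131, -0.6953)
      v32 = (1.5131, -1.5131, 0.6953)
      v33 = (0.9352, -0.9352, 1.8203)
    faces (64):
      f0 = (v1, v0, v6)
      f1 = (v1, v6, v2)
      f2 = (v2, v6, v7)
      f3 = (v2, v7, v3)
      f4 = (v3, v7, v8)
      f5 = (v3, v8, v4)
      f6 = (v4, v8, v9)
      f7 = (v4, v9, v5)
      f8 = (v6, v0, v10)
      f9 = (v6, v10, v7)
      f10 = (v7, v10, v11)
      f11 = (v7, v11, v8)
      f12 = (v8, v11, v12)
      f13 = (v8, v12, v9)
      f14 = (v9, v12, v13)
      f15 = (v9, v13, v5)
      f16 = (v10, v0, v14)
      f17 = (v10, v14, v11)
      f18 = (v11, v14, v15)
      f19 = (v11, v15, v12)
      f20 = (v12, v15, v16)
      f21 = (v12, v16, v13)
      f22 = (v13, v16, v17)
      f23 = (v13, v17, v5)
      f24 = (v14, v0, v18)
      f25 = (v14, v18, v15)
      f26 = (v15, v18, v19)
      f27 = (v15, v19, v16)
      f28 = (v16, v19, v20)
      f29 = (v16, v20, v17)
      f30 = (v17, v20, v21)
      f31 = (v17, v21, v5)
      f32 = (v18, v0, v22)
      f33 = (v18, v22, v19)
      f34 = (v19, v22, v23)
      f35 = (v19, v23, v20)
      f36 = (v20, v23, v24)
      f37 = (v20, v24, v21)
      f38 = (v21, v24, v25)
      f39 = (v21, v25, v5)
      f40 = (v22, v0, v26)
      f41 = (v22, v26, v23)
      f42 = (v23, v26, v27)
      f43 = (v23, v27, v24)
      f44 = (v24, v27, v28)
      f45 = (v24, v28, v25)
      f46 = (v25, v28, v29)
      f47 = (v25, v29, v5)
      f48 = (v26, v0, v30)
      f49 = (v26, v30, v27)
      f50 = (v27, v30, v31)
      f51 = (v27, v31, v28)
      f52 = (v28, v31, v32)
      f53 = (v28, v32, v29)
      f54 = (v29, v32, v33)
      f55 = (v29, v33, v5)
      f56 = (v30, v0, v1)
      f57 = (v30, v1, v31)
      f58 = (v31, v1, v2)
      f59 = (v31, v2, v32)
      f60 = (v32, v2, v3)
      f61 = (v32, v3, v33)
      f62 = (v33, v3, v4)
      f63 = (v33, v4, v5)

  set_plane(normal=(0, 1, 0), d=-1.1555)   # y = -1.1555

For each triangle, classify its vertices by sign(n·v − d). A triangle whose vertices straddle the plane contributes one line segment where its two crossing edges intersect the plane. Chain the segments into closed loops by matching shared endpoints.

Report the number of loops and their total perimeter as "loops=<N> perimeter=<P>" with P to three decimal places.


Straddling triangles (20 of 64):
  (v19,v22,v23) [++-] → (-1.1555, -1.1555, -1.39144)–(-1.66124, -1.1555, -0.6953)  len=0.8605
  (v19,v23,v20) [+-+] → (-1.66124, -1.1555, -0.6953)–(-1.66124, -1.1555, -0.366651)  len=0.3286
  (v20,v23,v24) [+--] → (-1.66124, -1.1555, -0.366651)–(-1.66124, -1.1555, 0.6953)  len=1.0620
  (v20,v24,v21) [+-+] → (-1.66124, -1.1555, 0.6953)–(-1.46805, -1.1555, 0.961178)  len=0.3286
  (v21,v24,v25) [+-+] → (-1.46805, -1.1555, 0.961178)–(-1.1555, -1.1555, 1.39144)  len=0.5318
  (v22,v0,v26) [++-] → (0, -1.1555, -1.87456)–(-0.403249, -1.1555, -1.8203)  len=0.4069
  (v22,v26,v23) [+--] → (-0.403249, -1.1555, -1.8203)–(-1.1555, -1.1555, -1.39144)  len=0.8659
  (v24,v28,v25) [--+] → (-0.764183, -1.1555, 1.61457)–(-1.1555, -1.1555, 1.39144)  len=0.4505
  (v25,v28,v29) [+--] → (-0.764183, -1.1555, 1.61457)–(-0.403249, -1.1555, 1.8203)  len=0.4154
  (v25,v29,v5) [+-+] → (-0.403249, -1.1555, 1.8203)–(0, -1.1555, 1.87456)  len=0.4069
  (v26,v0,v30) [-++] → (0, -1.1555, -1.87456)–(0.403249, -1.1555, -1.8203)  len=0.4069
  (v26,v30,v27) [-+-] → (0.403249, -1.1555, -1.8203)–(0.764183, -1.1555, -1.61457)  len=0.4154
  (v27,v30,v31) [-+-] → (0.764183, -1.1555, -1.61457)–(1.1555, -1.1555, -1.39144)  len=0.4505
  (v29,v32,v33) [--+] → (1.1555, -1.1555, 1.39144)–(0.403249, -1.1555, 1.8203)  len=0.8659
  (v29,v33,v5) [-++] → (0.403249, -1.1555, 1.8203)–(0, -1.1555, 1.87456)  len=0.4069
  (v30,v1,v31) [++-] → (1.46805, -1.1555, -0.961178)–(1.1555, -1.1555, -1.39144)  len=0.5318
  (v31,v1,v2) [-++] → (1.46805, -1.1555, -0.961178)–(1.66124, -1.1555, -0.6953)  len=0.3286
  (v31,v2,v32) [-+-] → (1.66124, -1.1555, -0.6953)–(1.66124, -1.1555, 0.366651)  len=1.0620
  (v32,v2,v3) [-++] → (1.66124, -1.1555, 0.366651)–(1.66124, -1.1555, 0.6953)  len=0.3286
  (v32,v3,v33) [-++] → (1.66124, -1.1555, 0.6953)–(1.1555, -1.1555, 1.39144)  len=0.8605

Chained into 1 loop(s):
  loop 1: 20 segments, perimeter = 11.3142
Total perimeter = 11.314

loops=1 perimeter=11.314


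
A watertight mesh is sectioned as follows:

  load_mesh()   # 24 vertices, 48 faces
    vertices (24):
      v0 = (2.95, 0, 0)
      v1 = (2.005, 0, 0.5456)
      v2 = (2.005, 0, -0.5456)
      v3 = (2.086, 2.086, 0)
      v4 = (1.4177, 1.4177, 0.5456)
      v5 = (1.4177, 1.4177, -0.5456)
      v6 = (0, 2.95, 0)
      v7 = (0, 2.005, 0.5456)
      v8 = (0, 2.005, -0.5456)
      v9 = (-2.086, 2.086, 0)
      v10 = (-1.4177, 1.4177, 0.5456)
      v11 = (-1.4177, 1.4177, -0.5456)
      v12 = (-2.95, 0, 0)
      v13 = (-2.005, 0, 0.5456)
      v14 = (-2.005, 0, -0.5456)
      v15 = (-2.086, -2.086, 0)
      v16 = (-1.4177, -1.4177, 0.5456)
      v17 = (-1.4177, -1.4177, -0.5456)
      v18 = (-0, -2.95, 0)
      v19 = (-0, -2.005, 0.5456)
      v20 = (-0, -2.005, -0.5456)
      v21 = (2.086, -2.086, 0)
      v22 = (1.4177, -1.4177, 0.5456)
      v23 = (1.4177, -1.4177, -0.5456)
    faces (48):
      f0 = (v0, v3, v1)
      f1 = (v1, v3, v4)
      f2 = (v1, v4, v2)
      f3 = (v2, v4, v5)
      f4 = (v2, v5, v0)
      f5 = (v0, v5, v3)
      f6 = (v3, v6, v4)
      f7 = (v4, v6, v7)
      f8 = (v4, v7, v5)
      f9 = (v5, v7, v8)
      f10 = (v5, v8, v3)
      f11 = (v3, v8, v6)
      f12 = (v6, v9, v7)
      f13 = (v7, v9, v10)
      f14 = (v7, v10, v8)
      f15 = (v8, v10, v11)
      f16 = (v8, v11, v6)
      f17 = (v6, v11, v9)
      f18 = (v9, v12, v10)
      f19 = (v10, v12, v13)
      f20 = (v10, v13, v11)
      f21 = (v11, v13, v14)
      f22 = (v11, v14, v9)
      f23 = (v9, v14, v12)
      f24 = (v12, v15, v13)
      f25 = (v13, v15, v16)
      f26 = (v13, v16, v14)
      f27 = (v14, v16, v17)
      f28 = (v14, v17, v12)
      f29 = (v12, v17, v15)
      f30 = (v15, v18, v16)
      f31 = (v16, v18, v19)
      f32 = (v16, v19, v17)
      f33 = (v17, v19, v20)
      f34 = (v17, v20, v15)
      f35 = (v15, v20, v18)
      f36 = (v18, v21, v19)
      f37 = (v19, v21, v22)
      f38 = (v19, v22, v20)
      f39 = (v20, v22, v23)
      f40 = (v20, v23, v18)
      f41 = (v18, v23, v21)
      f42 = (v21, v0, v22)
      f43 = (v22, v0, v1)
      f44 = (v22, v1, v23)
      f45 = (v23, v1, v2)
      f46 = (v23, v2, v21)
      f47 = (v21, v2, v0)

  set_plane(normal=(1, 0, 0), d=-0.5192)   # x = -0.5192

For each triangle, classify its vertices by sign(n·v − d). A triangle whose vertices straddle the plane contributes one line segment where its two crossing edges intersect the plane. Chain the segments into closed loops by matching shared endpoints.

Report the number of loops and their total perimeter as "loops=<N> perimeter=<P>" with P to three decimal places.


Straddling triangles (12 of 48):
  (v6,v9,v7) [+-+] → (-0.5192, 2.73495, 0)–(-0.5192, 2.02516, 0.409802)  len=0.8196
  (v7,v9,v10) [+--] → (-0.5192, 2.02516, 0.409802)–(-0.5192, 1.78991, 0.5456)  len=0.2716
  (v7,v10,v8) [+-+] → (-0.5192, 1.78991, 0.5456)–(-0.5192, 1.78991, -0.145973)  len=0.6916
  (v8,v10,v11) [+--] → (-0.5192, 1.78991, -0.145973)–(-0.5192, 1.78991, -0.5456)  len=0.3996
  (v8,v11,v6) [+-+] → (-0.5192, 1.78991, -0.5456)–(-0.5192, 2.38883, -0.199813)  len=0.6916
  (v6,v11,v9) [+--] → (-0.5192, 2.38883, -0.199813)–(-0.5192, 2.73495, 0)  len=0.3997
  (v15,v18,v16) [-+-] → (-0.5192, -2.73495, 0)–(-0.5192, -2.38883, 0.199813)  len=0.3997
  (v16,v18,v19) [-++] → (-0.5192, -2.38883, 0.199813)–(-0.5192, -1.78991, 0.5456)  len=0.6916
  (v16,v19,v17) [-+-] → (-0.5192, -1.78991, 0.5456)–(-0.5192, -1.78991, 0.145973)  len=0.3996
  (v17,v19,v20) [-++] → (-0.5192, -1.78991, 0.145973)–(-0.5192, -1.78991, -0.5456)  len=0.6916
  (v17,v20,v15) [-+-] → (-0.5192, -1.78991, -0.5456)–(-0.5192, -2.02516, -0.409802)  len=0.2716
  (v15,v20,v18) [-++] → (-0.5192, -2.02516, -0.409802)–(-0.5192, -2.73495, 0)  len=0.8196

Chained into 2 loop(s):
  loop 1: 6 segments, perimeter = 3.2737
  loop 2: 6 segments, perimeter = 3.2737
Total perimeter = 6.547

loops=2 perimeter=6.547


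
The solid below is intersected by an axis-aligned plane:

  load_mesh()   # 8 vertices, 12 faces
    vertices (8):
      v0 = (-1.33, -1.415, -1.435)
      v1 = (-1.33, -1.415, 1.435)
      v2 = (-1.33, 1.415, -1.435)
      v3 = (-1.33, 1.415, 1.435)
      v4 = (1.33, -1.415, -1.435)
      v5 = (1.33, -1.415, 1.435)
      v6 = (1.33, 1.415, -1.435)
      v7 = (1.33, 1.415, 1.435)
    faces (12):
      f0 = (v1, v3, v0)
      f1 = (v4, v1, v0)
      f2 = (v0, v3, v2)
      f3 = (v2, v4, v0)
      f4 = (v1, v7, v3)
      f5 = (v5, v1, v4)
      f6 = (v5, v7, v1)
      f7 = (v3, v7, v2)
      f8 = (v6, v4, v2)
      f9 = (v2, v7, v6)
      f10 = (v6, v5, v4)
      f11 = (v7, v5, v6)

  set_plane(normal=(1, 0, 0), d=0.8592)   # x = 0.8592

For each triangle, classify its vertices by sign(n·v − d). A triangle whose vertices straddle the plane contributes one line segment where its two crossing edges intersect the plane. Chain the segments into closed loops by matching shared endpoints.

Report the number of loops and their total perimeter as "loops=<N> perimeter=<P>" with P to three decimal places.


Straddling triangles (8 of 12):
  (v4,v1,v0) [+--] → (0.8592, -1.415, -0.927032)–(0.8592, -1.415, -1.435)  len=0.5080
  (v2,v4,v0) [-+-] → (0.8592, -0.914111, -1.435)–(0.8592, -1.415, -1.435)  len=0.5009
  (v1,v7,v3) [-+-] → (0.8592, 0.914111, 1.435)–(0.8592, 1.415, 1.435)  len=0.5009
  (v5,v1,v4) [+-+] → (0.8592, -1.415, 1.435)–(0.8592, -1.415, -0.927032)  len=2.3620
  (v5,v7,v1) [++-] → (0.8592, 0.914111, 1.435)–(0.8592, -1.415, 1.435)  len=2.3291
  (v3,v7,v2) [-+-] → (0.8592, 1.415, 1.435)–(0.8592, 1.415, 0.927032)  len=0.5080
  (v6,v4,v2) [++-] → (0.8592, -0.914111, -1.435)–(0.8592, 1.415, -1.435)  len=2.3291
  (v2,v7,v6) [-++] → (0.8592, 1.415, 0.927032)–(0.8592, 1.415, -1.435)  len=2.3620

Chained into 1 loop(s):
  loop 1: 8 segments, perimeter = 11.4000
Total perimeter = 11.400

loops=1 perimeter=11.400


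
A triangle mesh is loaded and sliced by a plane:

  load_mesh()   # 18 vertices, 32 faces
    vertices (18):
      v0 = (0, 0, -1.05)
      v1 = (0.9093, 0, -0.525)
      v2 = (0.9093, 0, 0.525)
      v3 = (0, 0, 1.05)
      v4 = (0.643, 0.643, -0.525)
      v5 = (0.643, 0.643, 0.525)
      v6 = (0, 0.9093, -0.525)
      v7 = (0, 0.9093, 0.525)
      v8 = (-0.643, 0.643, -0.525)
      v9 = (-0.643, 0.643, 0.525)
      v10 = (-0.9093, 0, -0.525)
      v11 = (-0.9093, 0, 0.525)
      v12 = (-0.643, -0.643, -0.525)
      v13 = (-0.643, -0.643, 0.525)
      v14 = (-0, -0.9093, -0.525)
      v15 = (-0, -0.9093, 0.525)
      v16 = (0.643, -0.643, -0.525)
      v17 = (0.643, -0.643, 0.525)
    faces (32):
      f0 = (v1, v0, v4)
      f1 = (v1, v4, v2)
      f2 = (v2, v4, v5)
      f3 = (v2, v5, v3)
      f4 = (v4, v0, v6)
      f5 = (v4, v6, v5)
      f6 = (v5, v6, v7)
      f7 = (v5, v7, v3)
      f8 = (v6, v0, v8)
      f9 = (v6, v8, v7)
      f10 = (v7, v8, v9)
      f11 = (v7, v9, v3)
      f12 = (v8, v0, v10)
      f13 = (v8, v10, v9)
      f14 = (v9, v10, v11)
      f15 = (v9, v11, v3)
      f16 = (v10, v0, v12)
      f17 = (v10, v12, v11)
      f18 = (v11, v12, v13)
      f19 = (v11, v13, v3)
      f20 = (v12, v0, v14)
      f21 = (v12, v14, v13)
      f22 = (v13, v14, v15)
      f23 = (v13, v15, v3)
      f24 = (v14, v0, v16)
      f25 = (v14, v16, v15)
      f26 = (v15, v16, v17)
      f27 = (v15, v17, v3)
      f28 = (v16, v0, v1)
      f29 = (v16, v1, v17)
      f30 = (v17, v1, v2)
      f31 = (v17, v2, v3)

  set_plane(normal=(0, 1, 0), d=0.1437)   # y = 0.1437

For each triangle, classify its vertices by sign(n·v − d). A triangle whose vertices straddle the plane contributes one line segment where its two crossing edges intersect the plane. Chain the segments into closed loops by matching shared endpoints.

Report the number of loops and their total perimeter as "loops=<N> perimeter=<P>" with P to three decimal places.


Straddling triangles (12 of 32):
  (v1,v0,v4) [--+] → (0.1437, 0.1437, -0.932671)–(0.849786, 0.1437, -0.525)  len=0.8153
  (v1,v4,v2) [-+-] → (0.849786, 0.1437, -0.525)–(0.849786, 0.1437, 0.290342)  len=0.8153
  (v2,v4,v5) [-++] → (0.849786, 0.1437, 0.290342)–(0.849786, 0.1437, 0.525)  len=0.2347
  (v2,v5,v3) [-+-] → (0.849786, 0.1437, 0.525)–(0.1437, 0.1437, 0.932671)  len=0.8153
  (v4,v0,v6) [+-+] → (0.1437, 0.1437, -0.932671)–(0, 0.1437, -0.967032)  len=0.1478
  (v5,v7,v3) [++-] → (0, 0.1437, 0.967032)–(0.1437, 0.1437, 0.932671)  len=0.1478
  (v6,v0,v8) [+-+] → (0, 0.1437, -0.967032)–(-0.1437, 0.1437, -0.932671)  len=0.1478
  (v7,v9,v3) [++-] → (-0.1437, 0.1437, 0.932671)–(0, 0.1437, 0.967032)  len=0.1478
  (v8,v0,v10) [+--] → (-0.1437, 0.1437, -0.932671)–(-0.849786, 0.1437, -0.525)  len=0.8153
  (v8,v10,v9) [+-+] → (-0.849786, 0.1437, -0.525)–(-0.849786, 0.1437, -0.290342)  len=0.2347
  (v9,v10,v11) [+--] → (-0.849786, 0.1437, -0.290342)–(-0.849786, 0.1437, 0.525)  len=0.8153
  (v9,v11,v3) [+--] → (-0.849786, 0.1437, 0.525)–(-0.1437, 0.1437, 0.932671)  len=0.8153

Chained into 1 loop(s):
  loop 1: 12 segments, perimeter = 5.9523
Total perimeter = 5.952

loops=1 perimeter=5.952


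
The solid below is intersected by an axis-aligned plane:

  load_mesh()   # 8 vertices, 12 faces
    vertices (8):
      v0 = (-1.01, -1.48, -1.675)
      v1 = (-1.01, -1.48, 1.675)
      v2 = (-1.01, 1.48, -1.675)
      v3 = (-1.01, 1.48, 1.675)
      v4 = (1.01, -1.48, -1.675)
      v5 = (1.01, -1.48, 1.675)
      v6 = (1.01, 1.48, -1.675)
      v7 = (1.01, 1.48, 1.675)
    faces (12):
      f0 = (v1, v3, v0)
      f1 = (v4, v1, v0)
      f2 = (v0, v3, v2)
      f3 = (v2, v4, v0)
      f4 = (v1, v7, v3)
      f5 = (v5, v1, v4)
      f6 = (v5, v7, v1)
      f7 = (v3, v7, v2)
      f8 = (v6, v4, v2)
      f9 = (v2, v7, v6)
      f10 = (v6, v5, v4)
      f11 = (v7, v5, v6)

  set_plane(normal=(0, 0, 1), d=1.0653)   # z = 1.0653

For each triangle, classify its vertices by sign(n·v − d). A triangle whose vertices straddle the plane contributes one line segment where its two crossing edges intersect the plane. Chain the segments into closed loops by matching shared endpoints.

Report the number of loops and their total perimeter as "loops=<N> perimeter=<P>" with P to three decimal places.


Straddling triangles (8 of 12):
  (v1,v3,v0) [++-] → (-1.01, 0.94128, 1.0653)–(-1.01, -1.48, 1.0653)  len=2.4213
  (v4,v1,v0) [-+-] → (-0.64236, -1.48, 1.0653)–(-1.01, -1.48, 1.0653)  len=0.3676
  (v0,v3,v2) [-+-] → (-1.01, 0.94128, 1.0653)–(-1.01, 1.48, 1.0653)  len=0.5387
  (v5,v1,v4) [++-] → (-0.64236, -1.48, 1.0653)–(1.01, -1.48, 1.0653)  len=1.6524
  (v3,v7,v2) [++-] → (0.64236, 1.48, 1.0653)–(-1.01, 1.48, 1.0653)  len=1.6524
  (v2,v7,v6) [-+-] → (0.64236, 1.48, 1.0653)–(1.01, 1.48, 1.0653)  len=0.3676
  (v6,v5,v4) [-+-] → (1.01, -0.94128, 1.0653)–(1.01, -1.48, 1.0653)  len=0.5387
  (v7,v5,v6) [++-] → (1.01, -0.94128, 1.0653)–(1.01, 1.48, 1.0653)  len=2.4213

Chained into 1 loop(s):
  loop 1: 8 segments, perimeter = 9.9600
Total perimeter = 9.960

loops=1 perimeter=9.960


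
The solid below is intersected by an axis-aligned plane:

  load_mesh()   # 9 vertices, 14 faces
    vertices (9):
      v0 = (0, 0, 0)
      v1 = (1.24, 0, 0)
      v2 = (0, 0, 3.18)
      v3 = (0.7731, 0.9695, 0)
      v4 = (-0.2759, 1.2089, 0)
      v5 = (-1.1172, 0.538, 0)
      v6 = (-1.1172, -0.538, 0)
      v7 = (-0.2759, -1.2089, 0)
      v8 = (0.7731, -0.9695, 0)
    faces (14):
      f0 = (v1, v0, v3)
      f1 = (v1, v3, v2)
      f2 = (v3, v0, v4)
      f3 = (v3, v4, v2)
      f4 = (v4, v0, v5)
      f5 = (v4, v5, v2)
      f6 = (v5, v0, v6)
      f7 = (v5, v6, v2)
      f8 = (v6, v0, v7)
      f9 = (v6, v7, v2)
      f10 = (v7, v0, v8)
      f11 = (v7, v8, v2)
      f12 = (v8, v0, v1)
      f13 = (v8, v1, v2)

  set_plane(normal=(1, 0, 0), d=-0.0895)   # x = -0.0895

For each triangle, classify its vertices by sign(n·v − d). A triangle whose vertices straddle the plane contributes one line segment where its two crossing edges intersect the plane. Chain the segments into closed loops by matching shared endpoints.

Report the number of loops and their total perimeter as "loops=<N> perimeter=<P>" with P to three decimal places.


loops=1 perimeter=8.690

Straddling triangles (10 of 14):
  (v3,v0,v4) [++-] → (-0.0895, 0.392159, 0)–(-0.0895, 1.16636, 0)  len=0.7742
  (v3,v4,v2) [+-+] → (-0.0895, 1.16636, 0)–(-0.0895, 0.392159, 2.14843)  len=2.2837
  (v4,v0,v5) [-+-] → (-0.0895, 0.392159, 0)–(-0.0895, 0.0430997, 0)  len=0.3491
  (v4,v5,v2) [--+] → (-0.0895, 0.0430997, 2.92525)–(-0.0895, 0.392159, 2.14843)  len=0.8516
  (v5,v0,v6) [-+-] → (-0.0895, 0.0430997, 0)–(-0.0895, -0.0430997, 0)  len=0.0862
  (v5,v6,v2) [--+] → (-0.0895, -0.0430997, 2.92525)–(-0.0895, 0.0430997, 2.92525)  len=0.0862
  (v6,v0,v7) [-+-] → (-0.0895, -0.0430997, 0)–(-0.0895, -0.392159, 0)  len=0.3491
  (v6,v7,v2) [--+] → (-0.0895, -0.392159, 2.14843)–(-0.0895, -0.0430997, 2.92525)  len=0.8516
  (v7,v0,v8) [-++] → (-0.0895, -0.392159, 0)–(-0.0895, -1.16636, 0)  len=0.7742
  (v7,v8,v2) [-++] → (-0.0895, -1.16636, 0)–(-0.0895, -0.392159, 2.14843)  len=2.2837

Chained into 1 loop(s):
  loop 1: 10 segments, perimeter = 8.6895
Total perimeter = 8.690


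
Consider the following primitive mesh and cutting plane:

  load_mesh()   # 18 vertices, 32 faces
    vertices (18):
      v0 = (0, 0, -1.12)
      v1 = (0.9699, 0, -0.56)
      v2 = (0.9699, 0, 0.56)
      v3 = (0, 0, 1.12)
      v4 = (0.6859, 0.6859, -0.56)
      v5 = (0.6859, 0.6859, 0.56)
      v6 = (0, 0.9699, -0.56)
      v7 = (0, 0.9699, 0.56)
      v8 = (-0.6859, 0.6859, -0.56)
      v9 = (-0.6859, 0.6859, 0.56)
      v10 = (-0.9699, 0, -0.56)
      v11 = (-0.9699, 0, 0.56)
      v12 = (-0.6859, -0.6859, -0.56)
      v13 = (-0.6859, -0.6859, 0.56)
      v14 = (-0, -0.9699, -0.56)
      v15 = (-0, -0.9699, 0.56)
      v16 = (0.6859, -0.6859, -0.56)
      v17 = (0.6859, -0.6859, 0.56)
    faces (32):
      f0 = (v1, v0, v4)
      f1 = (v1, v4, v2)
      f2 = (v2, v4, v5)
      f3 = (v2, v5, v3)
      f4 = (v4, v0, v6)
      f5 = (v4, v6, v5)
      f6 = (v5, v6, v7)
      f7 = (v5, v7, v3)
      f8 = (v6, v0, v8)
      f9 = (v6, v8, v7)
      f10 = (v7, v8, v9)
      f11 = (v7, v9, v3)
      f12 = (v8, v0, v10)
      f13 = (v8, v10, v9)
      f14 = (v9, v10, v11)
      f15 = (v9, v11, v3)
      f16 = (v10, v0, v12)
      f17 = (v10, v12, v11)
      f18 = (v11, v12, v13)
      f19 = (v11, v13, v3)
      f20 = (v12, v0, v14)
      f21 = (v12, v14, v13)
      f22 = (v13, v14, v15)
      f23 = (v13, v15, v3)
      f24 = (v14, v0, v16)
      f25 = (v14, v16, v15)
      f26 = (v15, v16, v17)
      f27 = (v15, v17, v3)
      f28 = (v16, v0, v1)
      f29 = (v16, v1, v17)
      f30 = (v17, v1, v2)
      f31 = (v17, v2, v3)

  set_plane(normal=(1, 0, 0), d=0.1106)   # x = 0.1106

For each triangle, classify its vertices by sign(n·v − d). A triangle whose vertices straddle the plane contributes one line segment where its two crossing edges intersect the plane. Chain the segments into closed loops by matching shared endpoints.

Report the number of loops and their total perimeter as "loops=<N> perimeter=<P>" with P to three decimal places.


loops=1 perimeter=6.452

Straddling triangles (12 of 32):
  (v1,v0,v4) [+-+] → (0.1106, 0, -1.05614)–(0.1106, 0.1106, -1.0297)  len=0.1137
  (v2,v5,v3) [++-] → (0.1106, 0.1106, 1.0297)–(0.1106, 0, 1.05614)  len=0.1137
  (v4,v0,v6) [+--] → (0.1106, 0.1106, -1.0297)–(0.1106, 0.924106, -0.56)  len=0.9394
  (v4,v6,v5) [+-+] → (0.1106, 0.924106, -0.56)–(0.1106, 0.924106, -0.379402)  len=0.1806
  (v5,v6,v7) [+--] → (0.1106, 0.924106, -0.379402)–(0.1106, 0.924106, 0.56)  len=0.9394
  (v5,v7,v3) [+--] → (0.1106, 0.924106, 0.56)–(0.1106, 0.1106, 1.0297)  len=0.9394
  (v14,v0,v16) [--+] → (0.1106, -0.1106, -1.0297)–(0.1106, -0.924106, -0.56)  len=0.9394
  (v14,v16,v15) [-+-] → (0.1106, -0.924106, -0.56)–(0.1106, -0.924106, 0.379402)  len=0.9394
  (v15,v16,v17) [-++] → (0.1106, -0.924106, 0.379402)–(0.1106, -0.924106, 0.56)  len=0.1806
  (v15,v17,v3) [-+-] → (0.1106, -0.924106, 0.56)–(0.1106, -0.1106, 1.0297)  len=0.9394
  (v16,v0,v1) [+-+] → (0.1106, -0.1106, -1.0297)–(0.1106, 0, -1.05614)  len=0.1137
  (v17,v2,v3) [++-] → (0.1106, 0, 1.05614)–(0.1106, -0.1106, 1.0297)  len=0.1137

Chained into 1 loop(s):
  loop 1: 12 segments, perimeter = 6.4523
Total perimeter = 6.452


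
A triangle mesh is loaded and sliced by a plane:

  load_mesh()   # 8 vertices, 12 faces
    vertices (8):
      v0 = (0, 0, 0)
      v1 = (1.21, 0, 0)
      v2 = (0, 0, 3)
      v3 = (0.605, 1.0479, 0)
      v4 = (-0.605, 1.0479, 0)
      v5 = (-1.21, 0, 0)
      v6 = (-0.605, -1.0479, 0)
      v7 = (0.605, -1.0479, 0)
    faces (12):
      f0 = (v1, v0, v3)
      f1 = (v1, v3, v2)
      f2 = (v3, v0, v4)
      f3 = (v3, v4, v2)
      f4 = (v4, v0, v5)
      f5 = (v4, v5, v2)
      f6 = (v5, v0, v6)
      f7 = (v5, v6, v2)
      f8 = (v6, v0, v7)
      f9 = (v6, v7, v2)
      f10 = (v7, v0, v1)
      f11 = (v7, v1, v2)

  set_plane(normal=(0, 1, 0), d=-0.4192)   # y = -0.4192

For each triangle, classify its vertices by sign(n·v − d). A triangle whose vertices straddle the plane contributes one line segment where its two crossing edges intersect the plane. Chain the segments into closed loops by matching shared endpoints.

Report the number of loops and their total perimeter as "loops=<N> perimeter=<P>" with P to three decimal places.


loops=1 perimeter=6.302

Straddling triangles (6 of 12):
  (v5,v0,v6) [++-] → (-0.242023, -0.4192, 0)–(-0.967977, -0.4192, 0)  len=0.7260
  (v5,v6,v2) [+-+] → (-0.967977, -0.4192, 0)–(-0.242023, -0.4192, 1.79989)  len=1.9408
  (v6,v0,v7) [-+-] → (-0.242023, -0.4192, 0)–(0.242023, -0.4192, 0)  len=0.4840
  (v6,v7,v2) [--+] → (0.242023, -0.4192, 1.79989)–(-0.242023, -0.4192, 1.79989)  len=0.4840
  (v7,v0,v1) [-++] → (0.242023, -0.4192, 0)–(0.967977, -0.4192, 0)  len=0.7260
  (v7,v1,v2) [-++] → (0.967977, -0.4192, 0)–(0.242023, -0.4192, 1.79989)  len=1.9408

Chained into 1 loop(s):
  loop 1: 6 segments, perimeter = 6.3015
Total perimeter = 6.302
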